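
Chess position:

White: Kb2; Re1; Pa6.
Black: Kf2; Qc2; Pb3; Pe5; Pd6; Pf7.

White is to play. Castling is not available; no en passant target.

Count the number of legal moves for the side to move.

2

White to move; king on b2.
In check: yes, from the black queen on c2.
Legal moves: Ka3, Ka1.
Count: 2.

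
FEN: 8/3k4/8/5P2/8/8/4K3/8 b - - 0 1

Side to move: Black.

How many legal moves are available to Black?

7

Black to move; king on d7.
In check: no.
Legal moves: Ke8, Kd8, Kc8, Ke7, Kc7, Kd6, Kc6.
Count: 7.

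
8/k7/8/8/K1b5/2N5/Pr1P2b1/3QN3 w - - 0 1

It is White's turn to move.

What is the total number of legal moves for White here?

23

White to move; king on a4.
In check: no.
Legal moves: Ka5, Ka3, Nd5, Nb5+, Ne4, Ne2, Nb1, Nf3, Nd3, Nxg2, Nc2, Qh5, Qg4, Qf3, Qb3, Qe2, Qc2, Qc1, Qb1, Qa1, d3, a3, d4.
Count: 23.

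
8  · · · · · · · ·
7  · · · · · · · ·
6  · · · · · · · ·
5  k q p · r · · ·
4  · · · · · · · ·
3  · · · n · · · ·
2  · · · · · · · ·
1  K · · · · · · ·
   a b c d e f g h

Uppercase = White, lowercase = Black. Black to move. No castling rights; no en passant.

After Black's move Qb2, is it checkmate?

After Qb2: white king on a1; in check: yes, from the black queen on b2.
King squares — b1: attacked by Qb2; a2: attacked by Qb2; b2: attacked by Nd3.
White has no legal moves → checkmate.

yes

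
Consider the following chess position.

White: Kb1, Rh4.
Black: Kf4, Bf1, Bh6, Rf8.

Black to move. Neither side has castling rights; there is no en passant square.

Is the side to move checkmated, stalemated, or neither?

neither

Black to move; black king on f4.
In check: yes, from the white rook on h4.
Legal moves for Black: Kg5, Kf5, Ke5, Kg3, Kf3, Ke3.
Black is in check but has 6 legal moves → neither.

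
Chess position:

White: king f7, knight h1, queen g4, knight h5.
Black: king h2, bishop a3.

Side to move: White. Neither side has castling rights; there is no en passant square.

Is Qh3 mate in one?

After Qh3: black king on h2; in check: yes, from the white queen on h3.
Black has 2 legal replies: Kxh3, Kg1.
In check but a legal move exists → not checkmate.

no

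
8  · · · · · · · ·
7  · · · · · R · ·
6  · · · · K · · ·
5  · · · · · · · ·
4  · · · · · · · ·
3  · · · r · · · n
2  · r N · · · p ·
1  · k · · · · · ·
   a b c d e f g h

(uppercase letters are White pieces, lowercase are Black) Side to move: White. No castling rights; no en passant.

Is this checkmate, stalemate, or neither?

White to move; white king on e6.
In check: no.
Legal moves for White include: Rf8, Rh7, Rg7, Re7, Rd7, Rc7, Rb7, Ra7, Rf6, Rf5, Rf4, Rf3, Rf2, Rf1+, Ke7, Kf6, Kf5, Ke5, ... (list truncated; more exist).
White has legal moves and is not in check → neither.

neither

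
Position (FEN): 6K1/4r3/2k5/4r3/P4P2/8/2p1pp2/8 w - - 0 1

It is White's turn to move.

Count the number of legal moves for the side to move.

White to move; king on g8.
In check: no.
Legal moves: Kh8, Kf8, fxe5, f5, a5.
Count: 5.

5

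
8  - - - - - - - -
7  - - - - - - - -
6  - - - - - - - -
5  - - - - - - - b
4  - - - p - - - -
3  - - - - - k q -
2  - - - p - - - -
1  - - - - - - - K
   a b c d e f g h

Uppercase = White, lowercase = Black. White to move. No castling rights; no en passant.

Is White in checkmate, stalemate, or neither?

stalemate

White to move; white king on h1.
In check: no.
King squares — g1: attacked by Qg3; g2: attacked by Kf3; h2: attacked by Qg3.
Legal moves for White: none.
Not in check and no legal moves → stalemate.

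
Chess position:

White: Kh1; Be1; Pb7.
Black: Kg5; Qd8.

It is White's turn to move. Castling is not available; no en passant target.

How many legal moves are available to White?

14

White to move; king on h1.
In check: no.
Legal moves: Kh2, Kg2, Kg1, Ba5, Bh4+, Bb4, Bg3, Bc3, Bf2, Bd2+, b8=Q, b8=R, b8=B, b8=N.
Count: 14.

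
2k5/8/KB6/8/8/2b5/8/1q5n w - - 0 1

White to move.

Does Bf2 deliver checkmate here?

After Bf2: black king on c8; in check: no.
Black is not in check, so this cannot be checkmate.

no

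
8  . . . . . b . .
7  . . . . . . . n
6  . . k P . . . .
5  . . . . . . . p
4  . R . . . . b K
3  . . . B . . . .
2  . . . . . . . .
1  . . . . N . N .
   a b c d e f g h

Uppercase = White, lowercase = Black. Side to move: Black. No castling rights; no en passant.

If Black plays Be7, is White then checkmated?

no

After Be7: white king on h4; in check: yes, from the black bishop on e7.
White has 2 legal replies: Kg3, dxe7.
In check but a legal move exists → not checkmate.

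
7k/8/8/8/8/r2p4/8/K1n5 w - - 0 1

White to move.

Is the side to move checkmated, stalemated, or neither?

White to move; white king on a1.
In check: yes, from the black rook on a3.
Legal moves for White: Kb2, Kb1.
White is in check but has 2 legal moves → neither.

neither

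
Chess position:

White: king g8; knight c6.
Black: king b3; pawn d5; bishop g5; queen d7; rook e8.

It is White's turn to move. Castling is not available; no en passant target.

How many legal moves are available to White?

0

White to move; king on g8.
In check: yes, from the black rook on e8.
Legal moves: none.
Count: 0.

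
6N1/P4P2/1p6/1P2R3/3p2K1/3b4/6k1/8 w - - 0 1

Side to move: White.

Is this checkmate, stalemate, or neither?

neither

White to move; white king on g4.
In check: no.
Legal moves for White include: Ne7, Nh6, Nf6, Re8, Re7, Re6, Rh5, Rg5, Rf5, Rd5, Rc5, Re4, Re3, Re2+, Re1, Kh5, Kg5, Kh4, ... (list truncated; more exist).
White has legal moves and is not in check → neither.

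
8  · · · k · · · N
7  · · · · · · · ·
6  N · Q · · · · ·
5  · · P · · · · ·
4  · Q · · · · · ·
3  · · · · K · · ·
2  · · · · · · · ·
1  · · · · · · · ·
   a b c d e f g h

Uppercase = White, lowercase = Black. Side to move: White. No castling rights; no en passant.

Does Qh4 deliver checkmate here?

After Qh4: black king on d8; in check: yes, from the white queen on h4.
King squares — c7: attacked by Na6; d7: attacked by Qc6; e7: attacked by Qh4; c8: attacked by Qc6; e8: attacked by Qc6.
Black has no legal moves → checkmate.

yes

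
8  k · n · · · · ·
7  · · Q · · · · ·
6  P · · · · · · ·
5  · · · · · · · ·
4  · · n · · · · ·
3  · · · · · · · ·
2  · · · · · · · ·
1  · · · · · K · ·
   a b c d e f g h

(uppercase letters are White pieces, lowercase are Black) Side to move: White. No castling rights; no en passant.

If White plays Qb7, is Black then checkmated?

After Qb7: black king on a8; in check: yes, from the white queen on b7.
King squares — a7: attacked by Qb7; b7: attacked by Pa6; b8: attacked by Qb7.
Black has no legal moves → checkmate.

yes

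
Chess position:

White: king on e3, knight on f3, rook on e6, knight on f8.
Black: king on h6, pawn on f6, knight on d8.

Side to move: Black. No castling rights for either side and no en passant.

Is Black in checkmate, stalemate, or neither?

Black to move; black king on h6.
In check: no.
Legal moves for Black: Nf7, Nb7, Nxe6, Nc6, Kg7, Kh5.
Black has 6 legal moves and is not in check → neither.

neither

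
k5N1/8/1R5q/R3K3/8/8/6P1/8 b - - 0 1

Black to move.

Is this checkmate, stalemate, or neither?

checkmate

Black to move; black king on a8.
In check: yes, from the white rook on a5.
King squares — a7: attacked by Ra5; b7: attacked by Rb6; b8: attacked by Rb6.
Legal moves for Black: none.
In check with no legal moves → checkmate.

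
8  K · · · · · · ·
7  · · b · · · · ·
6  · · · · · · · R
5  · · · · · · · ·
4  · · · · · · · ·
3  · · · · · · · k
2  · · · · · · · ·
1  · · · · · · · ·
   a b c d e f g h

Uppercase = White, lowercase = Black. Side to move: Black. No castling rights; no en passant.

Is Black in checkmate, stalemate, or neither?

Black to move; black king on h3.
In check: yes, from the white rook on h6.
Legal moves for Black: Kg4, Kg3, Kg2.
Black is in check but has 3 legal moves → neither.

neither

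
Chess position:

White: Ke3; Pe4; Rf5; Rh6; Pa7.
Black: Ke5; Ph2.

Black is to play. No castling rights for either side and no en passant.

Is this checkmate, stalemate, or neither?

checkmate

Black to move; black king on e5.
In check: yes, from the white rook on f5.
King squares — d4: attacked by Ke3; e4: attacked by Ke3; f4: attacked by Ke3; d5: attacked by Pe4; f5: attacked by Pe4; d6: attacked by Rh6; e6: attacked by Rh6; f6: attacked by Rf5.
Legal moves for Black: none.
In check with no legal moves → checkmate.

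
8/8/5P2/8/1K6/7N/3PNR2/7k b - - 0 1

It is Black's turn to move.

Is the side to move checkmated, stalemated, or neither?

Black to move; black king on h1.
In check: no.
King squares — g1: attacked by Ne2; g2: attacked by Rf2; h2: attacked by Rf2.
Legal moves for Black: none.
Not in check and no legal moves → stalemate.

stalemate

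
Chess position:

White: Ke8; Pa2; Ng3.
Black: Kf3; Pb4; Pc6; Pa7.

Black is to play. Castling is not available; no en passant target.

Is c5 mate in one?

no

After c5: white king on e8; in check: no.
White is not in check, so this cannot be checkmate.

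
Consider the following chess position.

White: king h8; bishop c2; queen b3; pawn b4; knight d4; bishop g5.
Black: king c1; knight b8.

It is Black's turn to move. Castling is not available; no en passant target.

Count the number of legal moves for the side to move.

0

Black to move; king on c1.
In check: yes, from the white bishop on g5.
Legal moves: none.
Count: 0.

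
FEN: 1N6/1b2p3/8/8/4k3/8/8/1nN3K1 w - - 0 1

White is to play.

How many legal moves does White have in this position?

White to move; king on g1.
In check: no.
Legal moves: Nd7, Nc6, Na6, Kh2, Kg2, Kf2, Kh1, Kf1, Nd3, Nb3, Ne2, Na2.
Count: 12.

12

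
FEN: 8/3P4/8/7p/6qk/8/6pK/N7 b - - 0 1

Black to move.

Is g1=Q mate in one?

yes

After g1=Q: white king on h2; in check: yes, from the black queen on g1.
King squares — g1: attacked by Qg4; h1: attacked by Qg1; g2: attacked by Qg1; g3: attacked by Qg1; h3: attacked by Qg4.
White has no legal moves → checkmate.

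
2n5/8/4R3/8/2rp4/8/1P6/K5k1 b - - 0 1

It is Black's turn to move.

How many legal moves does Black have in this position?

18

Black to move; king on g1.
In check: no.
Legal moves: Ne7, Na7, Nd6, Nb6, Rc7, Rc6, Rc5, Rb4, Ra4+, Rc3, Rc2, Rc1+, Kh2, Kg2, Kf2, Kh1, Kf1, d3.
Count: 18.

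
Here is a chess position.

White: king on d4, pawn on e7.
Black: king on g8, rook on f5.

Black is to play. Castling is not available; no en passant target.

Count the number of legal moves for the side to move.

18

Black to move; king on g8.
In check: no.
Legal moves: Kh8, Kh7, Kg7, Kf7, Rf8, Rf7, Rf6, Rh5, Rg5, Re5, Rd5+, Rc5, Rb5, Ra5, Rf4+, Rf3, Rf2, Rf1.
Count: 18.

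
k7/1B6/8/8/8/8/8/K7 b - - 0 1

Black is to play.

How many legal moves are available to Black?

Black to move; king on a8.
In check: yes, from the white bishop on b7.
Legal moves: Kb8, Kxb7, Ka7.
Count: 3.

3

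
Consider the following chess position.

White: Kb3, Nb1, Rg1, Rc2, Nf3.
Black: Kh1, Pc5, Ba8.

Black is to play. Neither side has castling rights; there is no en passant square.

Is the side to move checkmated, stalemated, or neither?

Black to move; black king on h1.
In check: yes, from the white rook on g1.
King squares — g1: attacked by Nf3; g2: attacked by Rg1; h2: attacked by Rc2.
Legal moves for Black: none.
In check with no legal moves → checkmate.

checkmate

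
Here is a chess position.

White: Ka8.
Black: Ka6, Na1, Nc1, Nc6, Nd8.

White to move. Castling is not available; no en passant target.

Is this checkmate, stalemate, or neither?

White to move; white king on a8.
In check: no.
King squares — a7: attacked by Ka6; b7: attacked by Ka6; b8: attacked by Nc6.
Legal moves for White: none.
Not in check and no legal moves → stalemate.

stalemate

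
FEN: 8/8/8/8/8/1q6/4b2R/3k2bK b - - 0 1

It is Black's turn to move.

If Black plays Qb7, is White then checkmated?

no

After Qb7: white king on h1; in check: yes, from the black queen on b7.
White has 2 legal replies: Kxg1, Rg2.
In check but a legal move exists → not checkmate.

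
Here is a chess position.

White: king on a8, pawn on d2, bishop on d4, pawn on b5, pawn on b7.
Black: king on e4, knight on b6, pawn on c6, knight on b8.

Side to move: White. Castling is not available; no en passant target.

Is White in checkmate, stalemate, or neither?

White to move; white king on a8.
In check: yes, from the black knight on b6.
Legal moves for White: Kxb8, Ka7, Bxb6.
White is in check but has 3 legal moves → neither.

neither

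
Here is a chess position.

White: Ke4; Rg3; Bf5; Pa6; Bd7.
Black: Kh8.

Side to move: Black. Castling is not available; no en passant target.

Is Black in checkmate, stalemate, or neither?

Black to move; black king on h8.
In check: no.
King squares — g7: attacked by Rg3; h7: attacked by Bf5; g8: attacked by Rg3.
Legal moves for Black: none.
Not in check and no legal moves → stalemate.

stalemate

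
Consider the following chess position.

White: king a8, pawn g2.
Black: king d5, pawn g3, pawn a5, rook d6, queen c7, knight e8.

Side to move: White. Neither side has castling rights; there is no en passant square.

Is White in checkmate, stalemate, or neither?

White to move; white king on a8.
In check: no.
King squares — a7: attacked by Qc7; b7: attacked by Qc7; b8: attacked by Qc7.
Legal moves for White: none.
Not in check and no legal moves → stalemate.

stalemate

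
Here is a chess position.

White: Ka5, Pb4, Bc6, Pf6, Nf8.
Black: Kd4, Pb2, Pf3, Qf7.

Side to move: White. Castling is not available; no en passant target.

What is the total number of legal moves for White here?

White to move; king on a5.
In check: no.
Legal moves: Nh7, Nd7, Ng6, Ne6+, Be8, Ba8, Bd7, Bb7, Bd5, Bb5, Be4, Ba4, Bxf3, Kb6, Ka6, Kb5, Ka4, b5.
Count: 18.

18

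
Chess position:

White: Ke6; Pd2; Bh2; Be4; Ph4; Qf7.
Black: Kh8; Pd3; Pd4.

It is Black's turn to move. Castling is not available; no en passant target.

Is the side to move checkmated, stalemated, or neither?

stalemate

Black to move; black king on h8.
In check: no.
King squares — g7: attacked by Qf7; h7: attacked by Be4; g8: attacked by Qf7.
Legal moves for Black: none.
Not in check and no legal moves → stalemate.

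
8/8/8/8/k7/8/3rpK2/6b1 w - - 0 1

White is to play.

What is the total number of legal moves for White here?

White to move; king on f2.
In check: yes, from the black bishop on g1.
Legal moves: Kg3, Kf3, Kg2, Kxg1, Ke1.
Count: 5.

5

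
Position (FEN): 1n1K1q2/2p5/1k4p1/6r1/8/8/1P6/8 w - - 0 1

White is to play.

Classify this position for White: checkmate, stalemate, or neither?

White to move; white king on d8.
In check: yes, from the black queen on f8.
King squares — c7: attacked by Kb6; d7: attacked by Nb8; e7: attacked by Qf8; c8: attacked by Qf8; e8: attacked by Qf8.
Legal moves for White: none.
In check with no legal moves → checkmate.

checkmate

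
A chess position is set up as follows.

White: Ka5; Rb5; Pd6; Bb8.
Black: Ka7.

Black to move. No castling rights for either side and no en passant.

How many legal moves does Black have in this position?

1

Black to move; king on a7.
In check: yes, from the white bishop on b8.
Legal moves: Ka8.
Count: 1.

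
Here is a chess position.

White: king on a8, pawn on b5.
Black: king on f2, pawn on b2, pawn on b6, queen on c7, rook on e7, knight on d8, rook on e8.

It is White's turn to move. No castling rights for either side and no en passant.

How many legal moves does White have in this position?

0

White to move; king on a8.
In check: no.
Legal moves: none.
Count: 0.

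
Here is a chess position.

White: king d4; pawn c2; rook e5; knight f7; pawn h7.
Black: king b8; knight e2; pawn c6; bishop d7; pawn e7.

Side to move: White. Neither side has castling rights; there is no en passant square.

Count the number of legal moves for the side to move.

6

White to move; king on d4.
In check: yes, from the black knight on e2.
Legal moves: Kc5, Ke4, Kc4, Ke3, Kd3, Rxe2.
Count: 6.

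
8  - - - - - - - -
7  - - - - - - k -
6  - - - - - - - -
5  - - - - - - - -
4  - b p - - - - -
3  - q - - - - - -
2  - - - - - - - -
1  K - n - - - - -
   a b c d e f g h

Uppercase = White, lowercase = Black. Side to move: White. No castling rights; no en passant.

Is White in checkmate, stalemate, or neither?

White to move; white king on a1.
In check: no.
King squares — b1: attacked by Qb3; a2: attacked by Nc1; b2: attacked by Qb3.
Legal moves for White: none.
Not in check and no legal moves → stalemate.

stalemate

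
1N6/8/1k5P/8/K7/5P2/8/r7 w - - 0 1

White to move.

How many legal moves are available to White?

2

White to move; king on a4.
In check: yes, from the black rook on a1.
Legal moves: Kb4, Kb3.
Count: 2.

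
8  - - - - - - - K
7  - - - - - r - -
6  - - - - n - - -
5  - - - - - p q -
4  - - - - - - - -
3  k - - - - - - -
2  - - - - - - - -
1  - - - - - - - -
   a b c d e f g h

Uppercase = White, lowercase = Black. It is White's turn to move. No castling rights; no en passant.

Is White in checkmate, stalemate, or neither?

stalemate

White to move; white king on h8.
In check: no.
King squares — g7: attacked by Qg5; h7: attacked by Rf7; g8: attacked by Qg5.
Legal moves for White: none.
Not in check and no legal moves → stalemate.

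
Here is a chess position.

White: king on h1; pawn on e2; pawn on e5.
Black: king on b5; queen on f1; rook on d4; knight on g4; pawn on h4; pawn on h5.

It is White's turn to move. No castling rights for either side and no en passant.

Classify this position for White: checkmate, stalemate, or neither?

checkmate

White to move; white king on h1.
In check: yes, from the black queen on f1.
King squares — g1: attacked by Qf1; g2: attacked by Qf1; h2: attacked by Ng4.
Legal moves for White: none.
In check with no legal moves → checkmate.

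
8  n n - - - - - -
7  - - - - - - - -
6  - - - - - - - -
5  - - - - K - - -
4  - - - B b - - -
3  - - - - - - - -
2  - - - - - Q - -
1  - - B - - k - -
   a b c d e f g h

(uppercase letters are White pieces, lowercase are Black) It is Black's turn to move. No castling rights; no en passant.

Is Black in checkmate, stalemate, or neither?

Black to move; black king on f1.
In check: yes, from the white queen on f2.
King squares — e1: attacked by Qf2; g1: attacked by Qf2; e2: attacked by Qf2; f2: attacked by Bd4; g2: attacked by Qf2.
Legal moves for Black: none.
In check with no legal moves → checkmate.

checkmate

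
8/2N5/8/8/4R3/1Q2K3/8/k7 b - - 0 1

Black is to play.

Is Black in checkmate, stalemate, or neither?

Black to move; black king on a1.
In check: no.
King squares — b1: attacked by Qb3; a2: attacked by Qb3; b2: attacked by Qb3.
Legal moves for Black: none.
Not in check and no legal moves → stalemate.

stalemate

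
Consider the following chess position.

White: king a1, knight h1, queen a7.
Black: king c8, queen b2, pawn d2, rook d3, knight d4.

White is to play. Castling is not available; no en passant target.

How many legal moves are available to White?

1

White to move; king on a1.
In check: yes, from the black queen on b2.
Legal moves: Kxb2.
Count: 1.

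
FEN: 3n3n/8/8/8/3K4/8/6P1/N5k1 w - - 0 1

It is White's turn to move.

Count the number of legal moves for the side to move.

12

White to move; king on d4.
In check: no.
Legal moves: Ke5, Kd5, Kc5, Ke4, Kc4, Ke3, Kd3, Kc3, Nb3, Nc2, g3, g4.
Count: 12.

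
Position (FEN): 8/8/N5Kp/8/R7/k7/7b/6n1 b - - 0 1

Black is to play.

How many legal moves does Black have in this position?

Black to move; king on a3.
In check: yes, from the white rook on a4.
Legal moves: Kxa4, Kb3, Kb2.
Count: 3.

3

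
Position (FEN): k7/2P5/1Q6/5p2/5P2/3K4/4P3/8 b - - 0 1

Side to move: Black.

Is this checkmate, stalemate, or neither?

stalemate

Black to move; black king on a8.
In check: no.
King squares — a7: attacked by Qb6; b7: attacked by Qb6; b8: attacked by Qb6.
Legal moves for Black: none.
Not in check and no legal moves → stalemate.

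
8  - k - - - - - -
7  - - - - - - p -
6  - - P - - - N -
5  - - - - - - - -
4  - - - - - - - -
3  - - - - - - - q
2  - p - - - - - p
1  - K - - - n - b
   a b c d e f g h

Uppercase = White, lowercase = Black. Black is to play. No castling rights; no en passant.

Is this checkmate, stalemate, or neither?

Black to move; black king on b8.
In check: no.
Legal moves for Black include: Kc8, Ka8, Kc7, Ka7, Qh8, Qc8, Qh7, Qd7, Qh6, Qe6, Qh5, Qf5+, Qh4, Qg4, Qg3, Qf3, Qe3, Qd3+, ... (list truncated; more exist).
Black has legal moves and is not in check → neither.

neither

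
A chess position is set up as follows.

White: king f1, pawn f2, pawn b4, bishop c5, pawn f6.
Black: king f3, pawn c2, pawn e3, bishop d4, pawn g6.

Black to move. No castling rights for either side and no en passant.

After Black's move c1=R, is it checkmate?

After c1=R: white king on f1; in check: yes, from the black rook on c1.
King squares — e1: attacked by Rc1; g1: attacked by Rc1; e2: attacked by Kf3; f2: own pawn; g2: attacked by Kf3.
White has no legal moves → checkmate.

yes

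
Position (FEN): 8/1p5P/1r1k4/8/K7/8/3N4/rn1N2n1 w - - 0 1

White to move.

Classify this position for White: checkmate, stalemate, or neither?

White to move; white king on a4.
In check: yes, from the black rook on a1.
King squares — a3: attacked by Ra1; b3: attacked by Rb6; b4: attacked by Rb6; a5: attacked by Ra1; b5: attacked by Rb6.
Legal moves for White: none.
In check with no legal moves → checkmate.

checkmate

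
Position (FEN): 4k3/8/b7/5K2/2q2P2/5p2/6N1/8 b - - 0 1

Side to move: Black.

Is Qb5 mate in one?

After Qb5: white king on f5; in check: yes, from the black queen on b5.
White has 5 legal replies: Kg6, Kf6, Ke6, Kg4, Ke4.
In check but a legal move exists → not checkmate.

no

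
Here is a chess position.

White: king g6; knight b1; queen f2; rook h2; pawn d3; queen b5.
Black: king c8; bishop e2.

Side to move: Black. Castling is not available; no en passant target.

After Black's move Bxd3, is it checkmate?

After Bxd3: white king on g6; in check: yes, from the black bishop on d3.
White has 9 legal replies: Kg7, Kf7, Kh6, Kf6, Kh5, Kg5, Qbf5+, Qxd3, Qff5+.
In check but a legal move exists → not checkmate.

no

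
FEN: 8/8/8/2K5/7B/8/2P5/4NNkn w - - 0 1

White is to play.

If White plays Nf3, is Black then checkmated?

After Nf3: black king on g1; in check: yes, from the white knight on f3.
Black has 2 legal replies: Kg2, Kxf1.
In check but a legal move exists → not checkmate.

no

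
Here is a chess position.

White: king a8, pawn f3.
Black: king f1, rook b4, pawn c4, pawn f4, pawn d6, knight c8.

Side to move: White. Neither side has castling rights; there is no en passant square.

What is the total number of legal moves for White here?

0

White to move; king on a8.
In check: no.
Legal moves: none.
Count: 0.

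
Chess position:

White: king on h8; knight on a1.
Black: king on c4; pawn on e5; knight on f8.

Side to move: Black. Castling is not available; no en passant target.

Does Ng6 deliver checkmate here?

no

After Ng6: white king on h8; in check: yes, from the black knight on g6.
White has 3 legal replies: Kg8, Kh7, Kg7.
In check but a legal move exists → not checkmate.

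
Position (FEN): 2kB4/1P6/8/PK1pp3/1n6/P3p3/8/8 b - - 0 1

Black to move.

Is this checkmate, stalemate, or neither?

neither

Black to move; black king on c8.
In check: yes, from the white pawn on b7.
Legal moves for Black: Kxd8, Kb8, Kd7, Kxb7.
Black is in check but has 4 legal moves → neither.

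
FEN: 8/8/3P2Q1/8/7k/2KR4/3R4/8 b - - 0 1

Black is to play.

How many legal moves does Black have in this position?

0

Black to move; king on h4.
In check: no.
Legal moves: none.
Count: 0.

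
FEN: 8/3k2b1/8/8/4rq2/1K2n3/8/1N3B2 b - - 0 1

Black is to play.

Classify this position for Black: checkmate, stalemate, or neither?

Black to move; black king on d7.
In check: no.
Legal moves for Black include: Bh8, Bf8, Bh6, Bf6, Be5, Bd4, Bc3, Bb2, Ba1, Ke8, Kd8, Kc8, Ke7, Kc7, Ke6, Kd6, Kc6, Qf8, ... (list truncated; more exist).
Black has legal moves and is not in check → neither.

neither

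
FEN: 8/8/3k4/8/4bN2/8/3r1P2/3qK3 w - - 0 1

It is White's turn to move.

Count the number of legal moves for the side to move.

0

White to move; king on e1.
In check: yes, from the black queen on d1.
Legal moves: none.
Count: 0.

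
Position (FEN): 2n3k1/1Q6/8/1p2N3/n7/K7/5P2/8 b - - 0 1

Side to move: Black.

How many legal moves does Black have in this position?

11

Black to move; king on g8.
In check: no.
Legal moves: Kh8, Kf8, Ne7, Na7, Nd6, Ncb6, Nab6, Nc5, Nc3, Nb2, b4+.
Count: 11.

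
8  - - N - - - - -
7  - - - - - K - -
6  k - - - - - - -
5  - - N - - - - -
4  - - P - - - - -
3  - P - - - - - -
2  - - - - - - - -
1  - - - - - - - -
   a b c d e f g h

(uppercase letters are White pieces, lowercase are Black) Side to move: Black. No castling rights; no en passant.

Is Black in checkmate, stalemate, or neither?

neither

Black to move; black king on a6.
In check: yes, from the white knight on c5.
King squares — a5: available; b5: attacked by Pc4; b6: attacked by Nc8; a7: attacked by Nc8; b7: attacked by Nc5.
Legal moves for Black: Ka5.
Black is in check but has 1 legal move → neither.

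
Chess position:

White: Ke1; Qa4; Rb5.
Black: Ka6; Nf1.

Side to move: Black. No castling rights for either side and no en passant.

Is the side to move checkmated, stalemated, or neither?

Black to move; black king on a6.
In check: yes, from the white queen on a4.
King squares — a5: attacked by Qa4; b5: attacked by Qa4; b6: attacked by Rb5; a7: attacked by Qa4; b7: attacked by Rb5.
Legal moves for Black: none.
In check with no legal moves → checkmate.

checkmate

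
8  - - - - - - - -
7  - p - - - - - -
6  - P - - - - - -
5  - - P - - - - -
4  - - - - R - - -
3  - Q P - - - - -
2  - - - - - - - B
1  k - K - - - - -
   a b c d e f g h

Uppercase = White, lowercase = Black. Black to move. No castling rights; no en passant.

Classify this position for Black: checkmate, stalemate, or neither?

stalemate

Black to move; black king on a1.
In check: no.
King squares — b1: attacked by Kc1; a2: attacked by Qb3; b2: attacked by Kc1.
Legal moves for Black: none.
Not in check and no legal moves → stalemate.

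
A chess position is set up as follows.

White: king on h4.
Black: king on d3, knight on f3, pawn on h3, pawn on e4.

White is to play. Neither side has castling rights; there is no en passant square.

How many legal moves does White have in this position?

White to move; king on h4.
In check: yes, from the black knight on f3.
Legal moves: Kh5, Kg4, Kxh3, Kg3.
Count: 4.

4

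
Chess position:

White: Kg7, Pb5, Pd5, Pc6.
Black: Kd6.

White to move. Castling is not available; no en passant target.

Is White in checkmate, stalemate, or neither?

White to move; white king on g7.
In check: no.
Legal moves for White: Kh8, Kg8, Kf8, Kh7, Kf7, Kh6, Kg6, Kf6, c7, b6.
White has 10 legal moves and is not in check → neither.

neither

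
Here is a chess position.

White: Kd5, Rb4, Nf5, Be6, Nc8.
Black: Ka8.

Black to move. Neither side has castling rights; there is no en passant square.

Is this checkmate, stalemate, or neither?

stalemate

Black to move; black king on a8.
In check: no.
King squares — a7: attacked by Nc8; b7: attacked by Rb4; b8: attacked by Rb4.
Legal moves for Black: none.
Not in check and no legal moves → stalemate.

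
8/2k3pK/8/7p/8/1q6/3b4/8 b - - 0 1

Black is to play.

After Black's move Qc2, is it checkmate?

After Qc2: white king on h7; in check: yes, from the black queen on c2.
White has 3 legal replies: Kh8, Kg8, Kxg7.
In check but a legal move exists → not checkmate.

no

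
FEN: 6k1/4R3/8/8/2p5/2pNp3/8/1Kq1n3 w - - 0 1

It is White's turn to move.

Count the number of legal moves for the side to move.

White to move; king on b1.
In check: yes, from the black queen on c1.
Legal moves: Ka2, Kxc1, Nxc1.
Count: 3.

3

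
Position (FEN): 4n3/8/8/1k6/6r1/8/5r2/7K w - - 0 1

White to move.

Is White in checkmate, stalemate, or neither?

stalemate

White to move; white king on h1.
In check: no.
King squares — g1: attacked by Rg4; g2: attacked by Rf2; h2: attacked by Rf2.
Legal moves for White: none.
Not in check and no legal moves → stalemate.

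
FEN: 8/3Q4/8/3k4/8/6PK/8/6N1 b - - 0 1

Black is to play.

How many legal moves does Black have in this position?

Black to move; king on d5.
In check: yes, from the white queen on d7.
Legal moves: Ke5, Kc5, Ke4, Kc4.
Count: 4.

4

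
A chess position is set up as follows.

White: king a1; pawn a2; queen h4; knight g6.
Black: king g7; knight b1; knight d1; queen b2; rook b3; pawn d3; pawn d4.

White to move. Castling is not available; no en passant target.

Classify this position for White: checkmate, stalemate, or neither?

White to move; white king on a1.
In check: yes, from the black queen on b2.
King squares — b1: attacked by Qb2; a2: own pawn; b2: attacked by Nd1.
Legal moves for White: none.
In check with no legal moves → checkmate.

checkmate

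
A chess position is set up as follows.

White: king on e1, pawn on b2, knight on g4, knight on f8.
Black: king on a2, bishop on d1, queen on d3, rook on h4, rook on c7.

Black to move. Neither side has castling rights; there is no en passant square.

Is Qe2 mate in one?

After Qe2: white king on e1; in check: yes, from the black queen on e2.
King squares — d1: attacked by Qe2; f1: attacked by Qe2; d2: attacked by Qe2; e2: attacked by Bd1; f2: attacked by Qe2.
White has no legal moves → checkmate.

yes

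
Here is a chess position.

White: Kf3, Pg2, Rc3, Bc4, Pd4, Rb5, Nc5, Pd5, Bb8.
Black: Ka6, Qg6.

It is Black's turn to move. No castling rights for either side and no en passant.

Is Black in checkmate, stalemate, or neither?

Black to move; black king on a6.
In check: yes, from the white knight on c5.
King squares — a5: attacked by Rb5; b5: attacked by Bc4; b6: attacked by Rb5; a7: attacked by Bb8; b7: attacked by Rb5.
Legal moves for Black: none.
In check with no legal moves → checkmate.

checkmate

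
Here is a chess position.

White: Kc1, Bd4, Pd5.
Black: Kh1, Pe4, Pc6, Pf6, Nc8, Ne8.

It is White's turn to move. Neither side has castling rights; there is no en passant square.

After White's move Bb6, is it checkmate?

After Bb6: black king on h1; in check: no.
Black is not in check, so this cannot be checkmate.

no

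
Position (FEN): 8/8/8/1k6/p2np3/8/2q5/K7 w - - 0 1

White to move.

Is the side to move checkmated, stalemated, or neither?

stalemate

White to move; white king on a1.
In check: no.
King squares — b1: attacked by Qc2; a2: attacked by Qc2; b2: attacked by Qc2.
Legal moves for White: none.
Not in check and no legal moves → stalemate.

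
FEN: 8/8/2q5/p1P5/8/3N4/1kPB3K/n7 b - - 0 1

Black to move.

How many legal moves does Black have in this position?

4

Black to move; king on b2.
In check: yes, from the white knight on d3.
Legal moves: Ka3, Kxc2, Ka2, Kb1.
Count: 4.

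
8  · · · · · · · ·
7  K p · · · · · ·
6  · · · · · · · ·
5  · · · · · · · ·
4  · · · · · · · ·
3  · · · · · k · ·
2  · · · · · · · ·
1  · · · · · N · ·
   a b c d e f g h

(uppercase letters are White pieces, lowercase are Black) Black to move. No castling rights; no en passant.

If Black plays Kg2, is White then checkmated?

no

After Kg2: white king on a7; in check: no.
White is not in check, so this cannot be checkmate.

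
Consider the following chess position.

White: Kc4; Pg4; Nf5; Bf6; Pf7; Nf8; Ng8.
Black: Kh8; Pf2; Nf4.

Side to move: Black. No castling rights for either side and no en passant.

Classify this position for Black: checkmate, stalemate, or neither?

Black to move; black king on h8.
In check: yes, from the white bishop on f6.
King squares — g7: attacked by Nf5; h7: attacked by Nf8; g8: attacked by Pf7.
Legal moves for Black: none.
In check with no legal moves → checkmate.

checkmate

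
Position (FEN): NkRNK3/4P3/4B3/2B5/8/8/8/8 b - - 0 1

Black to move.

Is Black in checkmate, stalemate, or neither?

checkmate

Black to move; black king on b8.
In check: yes, from the white rook on c8.
King squares — a7: attacked by Bc5; b7: attacked by Nd8; c7: attacked by Na8; a8: attacked by Rc8; c8: attacked by Be6.
Legal moves for Black: none.
In check with no legal moves → checkmate.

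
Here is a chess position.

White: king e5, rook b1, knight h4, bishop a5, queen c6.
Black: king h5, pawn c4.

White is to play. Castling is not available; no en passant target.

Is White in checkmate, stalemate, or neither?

neither

White to move; white king on e5.
In check: no.
Legal moves for White include: Qe8+, Qc8, Qa8, Qd7, Qc7, Qb7, Qh6+, Qg6+, Qf6, Qe6, Qd6, Qb6, Qa6, Qd5, Qc5, Qb5, Qe4, Qxc4, ... (list truncated; more exist).
White has legal moves and is not in check → neither.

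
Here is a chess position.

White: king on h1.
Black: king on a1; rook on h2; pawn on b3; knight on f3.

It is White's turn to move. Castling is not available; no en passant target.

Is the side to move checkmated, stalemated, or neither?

White to move; white king on h1.
In check: yes, from the black rook on h2.
King squares — g1: attacked by Nf3; g2: attacked by Rh2; h2: attacked by Nf3.
Legal moves for White: none.
In check with no legal moves → checkmate.

checkmate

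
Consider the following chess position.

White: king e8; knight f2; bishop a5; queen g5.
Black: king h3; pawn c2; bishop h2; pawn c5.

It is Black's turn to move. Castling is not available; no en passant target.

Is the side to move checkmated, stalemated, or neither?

checkmate

Black to move; black king on h3.
In check: yes, from the white knight on f2.
King squares — g2: attacked by Qg5; h2: own bishop; g3: attacked by Qg5; g4: attacked by Nf2; h4: attacked by Qg5.
Legal moves for Black: none.
In check with no legal moves → checkmate.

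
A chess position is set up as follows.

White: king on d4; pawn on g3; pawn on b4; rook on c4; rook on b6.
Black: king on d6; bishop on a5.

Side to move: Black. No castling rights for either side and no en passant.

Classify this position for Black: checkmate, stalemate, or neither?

Black to move; black king on d6.
In check: yes, from the white rook on b6.
Legal moves for Black: Ke7, Kd7, Bxb6+.
Black is in check but has 3 legal moves → neither.

neither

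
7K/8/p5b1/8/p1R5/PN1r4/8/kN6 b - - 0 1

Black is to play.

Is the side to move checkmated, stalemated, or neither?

neither

Black to move; black king on a1.
In check: yes, from the white knight on b3.
Legal moves for Black: Kb2, Ka2, Kxb1, Rxb3, axb3.
Black is in check but has 5 legal moves → neither.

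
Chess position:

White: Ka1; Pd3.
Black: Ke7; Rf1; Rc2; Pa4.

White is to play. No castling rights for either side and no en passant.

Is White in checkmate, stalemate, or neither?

checkmate

White to move; white king on a1.
In check: yes, from the black rook on f1.
King squares — b1: attacked by Rf1; a2: attacked by Rc2; b2: attacked by Rc2.
Legal moves for White: none.
In check with no legal moves → checkmate.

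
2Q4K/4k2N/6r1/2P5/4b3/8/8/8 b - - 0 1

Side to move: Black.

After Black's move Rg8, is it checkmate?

no

After Rg8: white king on h8; in check: yes, from the black rook on g8.
White has 2 legal replies: Kxg8, Qxg8.
In check but a legal move exists → not checkmate.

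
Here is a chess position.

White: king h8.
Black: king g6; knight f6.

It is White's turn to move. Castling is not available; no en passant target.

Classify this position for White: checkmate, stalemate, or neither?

stalemate

White to move; white king on h8.
In check: no.
King squares — g7: attacked by Kg6; h7: attacked by Nf6; g8: attacked by Nf6.
Legal moves for White: none.
Not in check and no legal moves → stalemate.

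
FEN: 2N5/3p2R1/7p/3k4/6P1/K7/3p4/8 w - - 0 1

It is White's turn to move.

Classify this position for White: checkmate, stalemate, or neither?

White to move; white king on a3.
In check: no.
Legal moves for White: Ne7+, Na7, Nd6, Nb6+, Rg8, Rh7, Rf7, Re7, Rxd7+, Rg6, Rg5+, Kb4, Ka4, Kb3, Kb2, Ka2, g5.
White has 17 legal moves and is not in check → neither.

neither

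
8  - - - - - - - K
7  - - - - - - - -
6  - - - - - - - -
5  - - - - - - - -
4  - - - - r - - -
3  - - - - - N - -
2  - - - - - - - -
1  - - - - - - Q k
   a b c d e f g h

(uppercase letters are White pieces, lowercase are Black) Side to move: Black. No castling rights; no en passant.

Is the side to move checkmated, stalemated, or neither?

Black to move; black king on h1.
In check: yes, from the white queen on g1.
King squares — g1: attacked by Nf3; g2: attacked by Qg1; h2: attacked by Qg1.
Legal moves for Black: none.
In check with no legal moves → checkmate.

checkmate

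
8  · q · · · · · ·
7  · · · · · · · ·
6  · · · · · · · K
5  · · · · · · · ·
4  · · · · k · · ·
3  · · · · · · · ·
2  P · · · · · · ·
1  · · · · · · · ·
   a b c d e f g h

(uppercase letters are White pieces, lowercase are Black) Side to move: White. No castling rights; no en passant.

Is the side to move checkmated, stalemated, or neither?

neither

White to move; white king on h6.
In check: no.
Legal moves for White: Kh7, Kg7, Kg6, Kh5, Kg5, a3, a4.
White has 7 legal moves and is not in check → neither.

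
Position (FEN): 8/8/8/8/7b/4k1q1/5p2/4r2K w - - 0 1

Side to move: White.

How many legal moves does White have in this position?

White to move; king on h1.
In check: yes, from the black rook on e1.
Legal moves: none.
Count: 0.

0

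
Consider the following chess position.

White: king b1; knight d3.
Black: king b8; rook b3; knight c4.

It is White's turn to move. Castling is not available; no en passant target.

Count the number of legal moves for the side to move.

White to move; king on b1.
In check: yes, from the black rook on b3.
Legal moves: Kc2, Ka2, Kc1, Ka1, Nb2.
Count: 5.

5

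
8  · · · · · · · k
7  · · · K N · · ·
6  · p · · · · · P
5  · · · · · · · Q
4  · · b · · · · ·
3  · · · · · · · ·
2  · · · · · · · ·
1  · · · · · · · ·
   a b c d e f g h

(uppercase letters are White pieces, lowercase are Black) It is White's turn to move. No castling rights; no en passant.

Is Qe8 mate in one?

no

After Qe8: black king on h8; in check: yes, from the white queen on e8.
Black has 2 legal replies: Kh7, Bg8.
In check but a legal move exists → not checkmate.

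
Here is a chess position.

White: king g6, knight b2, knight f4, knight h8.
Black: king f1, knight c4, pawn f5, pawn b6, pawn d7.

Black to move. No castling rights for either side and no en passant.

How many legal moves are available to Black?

13

Black to move; king on f1.
In check: no.
Legal moves: Nd6, Ne5+, Na5, Ne3, Na3, Nd2, Nxb2, Kf2, Kg1, Ke1, d6, b5, d5.
Count: 13.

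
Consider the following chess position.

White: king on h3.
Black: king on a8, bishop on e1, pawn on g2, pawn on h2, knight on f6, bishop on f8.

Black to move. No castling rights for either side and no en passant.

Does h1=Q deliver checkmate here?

yes

After h1=Q: white king on h3; in check: yes, from the black queen on h1.
King squares — g2: attacked by Qh1; h2: attacked by Qh1; g3: attacked by Be1; g4: attacked by Nf6; h4: attacked by Be1.
White has no legal moves → checkmate.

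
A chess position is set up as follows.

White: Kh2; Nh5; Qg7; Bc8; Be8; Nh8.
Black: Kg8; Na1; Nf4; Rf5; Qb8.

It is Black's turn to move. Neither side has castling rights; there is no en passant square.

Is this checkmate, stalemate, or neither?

Black to move; black king on g8.
In check: yes, from the white queen on g7.
King squares — f7: attacked by Qg7; g7: attacked by Nh5; h7: attacked by Qg7; f8: attacked by Qg7; h8: attacked by Qg7.
Legal moves for Black: none.
In check with no legal moves → checkmate.

checkmate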